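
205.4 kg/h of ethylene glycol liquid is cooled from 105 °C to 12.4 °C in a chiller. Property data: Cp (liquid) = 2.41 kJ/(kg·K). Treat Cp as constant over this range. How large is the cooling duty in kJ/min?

Q = ṁ·Cp·ΔT = 205.4 × 2.41 × (12.4 − 105) = -45838 kJ/h
Converting: 45838 / 3600 s = 12.733 kW
Cooling duty = 763.97 kJ/min

Q_c = 764 kJ/min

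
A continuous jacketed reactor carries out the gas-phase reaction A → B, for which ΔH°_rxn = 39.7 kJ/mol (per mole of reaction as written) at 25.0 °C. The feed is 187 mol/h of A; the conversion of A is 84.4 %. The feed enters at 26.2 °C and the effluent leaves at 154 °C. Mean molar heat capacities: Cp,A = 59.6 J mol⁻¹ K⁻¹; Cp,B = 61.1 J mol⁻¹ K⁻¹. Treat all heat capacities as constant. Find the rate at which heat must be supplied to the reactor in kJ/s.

Q_in = 2.14 kJ/s

Extent of reaction ξ = 0.844 × 187 = 157.83 mol/h
Reaction term: ξ·ΔH°_rxn = 157.83 × 39.7 = 6265.8 kJ/h
Sensible, feed 26.2→25 °C: -13.374 kJ/h
Outlet flows (mol/h): A 29.172, B 157.83
Sensible, products 25→154 °C: 1468.3 kJ/h
Q = ΔH = 7720.7 kJ/h = 2.1446 kW
Heat supplied = 2.1446 kJ/s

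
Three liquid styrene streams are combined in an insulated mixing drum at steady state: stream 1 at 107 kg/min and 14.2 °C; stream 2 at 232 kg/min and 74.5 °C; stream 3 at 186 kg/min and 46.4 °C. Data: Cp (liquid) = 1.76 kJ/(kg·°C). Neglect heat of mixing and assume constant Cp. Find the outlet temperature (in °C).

T_out = 52.3 °C

No heat crosses the boundary, so H_out = H_in.
Σ ṁᵢCp,ᵢTᵢ = 107×1.76×14.2 + 232×1.76×74.5 + 186×1.76×46.4 = 48283
Σ ṁᵢCp,ᵢ = 107×1.76 + 232×1.76 + 186×1.76 = 924
T_out = 48283 / 924 = 52.255 °C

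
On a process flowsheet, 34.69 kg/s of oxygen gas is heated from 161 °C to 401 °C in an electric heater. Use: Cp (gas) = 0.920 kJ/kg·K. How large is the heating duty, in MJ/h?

Q = ṁ·Cp·ΔT = 34.69 × 0.920 × (401 − 161) = 7659.6 kJ/s
Heating duty = 27574 MJ/h

Q = 27600 MJ/h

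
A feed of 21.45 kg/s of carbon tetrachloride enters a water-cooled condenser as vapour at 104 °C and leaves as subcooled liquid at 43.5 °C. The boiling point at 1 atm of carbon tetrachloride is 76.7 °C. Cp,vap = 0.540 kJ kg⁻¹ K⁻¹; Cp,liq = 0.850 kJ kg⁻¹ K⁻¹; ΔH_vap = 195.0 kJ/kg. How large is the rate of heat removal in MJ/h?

vapour 104→76.7 °C: -14.742 kJ/kg
condensation at 76.7 °C: -195 kJ/kg
liquid 76.7→43.5 °C: -28.22 kJ/kg
Δh = -14.742 + -195 + -28.22 = -237.96 kJ/kg
Q = ṁ·Δh = 21.45 kg/s × -237.96 kJ/kg = -5104.3 kJ/s
|Q| = 5104.3 kW = 18375 MJ/h

Q_c = 18400 MJ/h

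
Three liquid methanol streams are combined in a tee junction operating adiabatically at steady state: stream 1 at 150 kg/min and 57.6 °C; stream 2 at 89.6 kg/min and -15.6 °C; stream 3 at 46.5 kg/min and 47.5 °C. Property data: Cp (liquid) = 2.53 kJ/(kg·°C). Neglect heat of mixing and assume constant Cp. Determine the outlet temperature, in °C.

T_out = 33.0 °C

Adiabatic, steady state ⇒ Σ ṁᵢCp,ᵢ(T_out − Tᵢ) = 0
Σ ṁᵢCp,ᵢTᵢ = 150×2.53×57.6 + 89.6×2.53×-15.6 + 46.5×2.53×47.5 = 23911
Σ ṁᵢCp,ᵢ = 150×2.53 + 89.6×2.53 + 46.5×2.53 = 723.83
T_out = 23911 / 723.83 = 33.034 °C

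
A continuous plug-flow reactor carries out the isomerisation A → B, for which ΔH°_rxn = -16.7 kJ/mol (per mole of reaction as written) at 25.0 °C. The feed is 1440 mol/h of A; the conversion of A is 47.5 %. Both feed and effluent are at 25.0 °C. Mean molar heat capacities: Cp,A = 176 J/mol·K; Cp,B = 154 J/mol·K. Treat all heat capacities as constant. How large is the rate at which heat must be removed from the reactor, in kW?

Extent of reaction ξ = 0.475 × 1440 = 684 mol/h
Reaction term: ξ·ΔH°_rxn = 684 × -16.7 = -11423 kJ/h
Q = ΔH = -11423 kJ/h = -3.173 kW
Heat removed = 3.173 kW

Q_out = 3.17 kW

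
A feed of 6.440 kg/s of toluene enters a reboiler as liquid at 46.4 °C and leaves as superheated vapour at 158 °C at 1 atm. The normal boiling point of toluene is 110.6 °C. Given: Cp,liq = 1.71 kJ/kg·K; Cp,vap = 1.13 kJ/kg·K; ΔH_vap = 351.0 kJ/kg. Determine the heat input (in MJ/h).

liquid 46.4→110.6 °C: 109.78 kJ/kg
vaporisation at 110.6 °C: 351 kJ/kg
vapour 110.6→158 °C: 53.562 kJ/kg
Δh = 109.78 + 351 + 53.562 = 514.34 kJ/kg
Q = ṁ·Δh = 6.440 kg/s × 514.34 kJ/kg = 3312.4 kJ/s
|Q| = 3312.4 kW = 11925 MJ/h

Q = 11900 MJ/h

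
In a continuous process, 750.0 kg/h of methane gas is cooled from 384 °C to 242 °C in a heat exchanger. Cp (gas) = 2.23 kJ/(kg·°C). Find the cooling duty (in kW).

Q_c = 66.0 kW

Q = ṁ·Cp·ΔT = 750.0 × 2.23 × (242 − 384) = -237500 kJ/h
Converting: 237500 / 3600 s = 65.971 kW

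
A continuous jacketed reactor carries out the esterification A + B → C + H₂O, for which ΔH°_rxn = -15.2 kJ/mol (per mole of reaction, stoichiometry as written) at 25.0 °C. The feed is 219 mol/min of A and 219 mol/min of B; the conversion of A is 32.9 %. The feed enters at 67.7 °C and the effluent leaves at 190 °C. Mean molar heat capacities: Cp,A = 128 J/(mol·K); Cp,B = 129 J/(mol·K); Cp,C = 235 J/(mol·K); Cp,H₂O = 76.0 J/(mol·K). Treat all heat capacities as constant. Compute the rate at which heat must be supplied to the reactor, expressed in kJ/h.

Extent of reaction ξ = 0.329 × 219 = 72.051 mol/min
Reaction term: ξ·ΔH°_rxn = 72.051 × -15.2 = -1095.2 kJ/min
Sensible, feed 67.7→25 °C: -2403.3 kJ/min
Outlet flows (mol/min): A 146.95, B 146.95, C 72.051, H₂O 72.051
Sensible, products 25→190 °C: 9928.7 kJ/min
Q = ΔH = 6430.2 kJ/min = 107.17 kW
Heat supplied = 385810 kJ/h

Q_in = 386000 kJ/h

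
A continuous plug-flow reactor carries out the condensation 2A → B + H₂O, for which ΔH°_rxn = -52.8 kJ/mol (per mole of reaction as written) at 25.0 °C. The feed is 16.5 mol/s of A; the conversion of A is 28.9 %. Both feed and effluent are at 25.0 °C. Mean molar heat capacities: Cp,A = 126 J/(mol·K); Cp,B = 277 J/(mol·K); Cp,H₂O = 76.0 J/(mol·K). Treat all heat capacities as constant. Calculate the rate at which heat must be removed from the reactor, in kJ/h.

Q_out = 453000 kJ/h

Extent of reaction ξ = 0.289 × 16.5 / 2 = 2.3842 mol/s
Reaction term: ξ·ΔH°_rxn = 2.3842 × -52.8 = -125.89 kJ/s
Q = ΔH = -125.89 kJ/s = -125.89 kW
Heat removed = 453200 kJ/h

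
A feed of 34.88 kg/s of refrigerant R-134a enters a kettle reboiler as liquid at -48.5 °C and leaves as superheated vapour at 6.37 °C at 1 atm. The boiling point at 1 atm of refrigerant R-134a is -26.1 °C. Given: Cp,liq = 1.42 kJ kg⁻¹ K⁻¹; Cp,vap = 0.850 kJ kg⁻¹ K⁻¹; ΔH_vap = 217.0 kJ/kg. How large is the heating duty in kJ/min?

Q = 578000 kJ/min

liquid -48.5→-26.1 °C: 31.808 kJ/kg
vaporisation at -26.1 °C: 217 kJ/kg
vapour -26.1→6.37 °C: 27.599 kJ/kg
Δh = 31.808 + 217 + 27.599 = 276.41 kJ/kg
Q = ṁ·Δh = 34.88 kg/s × 276.41 kJ/kg = 9641.1 kJ/s
|Q| = 9641.1 kW = 578470 kJ/min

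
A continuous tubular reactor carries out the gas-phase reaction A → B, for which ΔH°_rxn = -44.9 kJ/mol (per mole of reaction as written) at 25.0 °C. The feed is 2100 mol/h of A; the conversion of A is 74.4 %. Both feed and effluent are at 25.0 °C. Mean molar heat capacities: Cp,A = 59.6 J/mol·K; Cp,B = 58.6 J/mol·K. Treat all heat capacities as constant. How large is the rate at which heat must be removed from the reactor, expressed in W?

Extent of reaction ξ = 0.744 × 2100 = 1562.4 mol/h
Reaction term: ξ·ΔH°_rxn = 1562.4 × -44.9 = -70152 kJ/h
Q = ΔH = -70152 kJ/h = -19.487 kW
Heat removed = 19487 W

Q_out = 19500 W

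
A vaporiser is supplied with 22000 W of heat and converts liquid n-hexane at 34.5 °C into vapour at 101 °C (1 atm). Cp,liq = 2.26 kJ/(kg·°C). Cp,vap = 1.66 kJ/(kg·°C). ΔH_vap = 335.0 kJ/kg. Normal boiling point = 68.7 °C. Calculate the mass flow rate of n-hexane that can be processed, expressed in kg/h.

Δh = 2.26×(68.7−34.5) + 335.0 + 1.66×(101−68.7) = 465.91 kJ/kg
Q = 22000 W = 22 kJ/s = 79200 kJ/h
ṁ = Q/Δh = 79200 / 465.91 = 169.99 kg/h

ṁ = 170 kg/h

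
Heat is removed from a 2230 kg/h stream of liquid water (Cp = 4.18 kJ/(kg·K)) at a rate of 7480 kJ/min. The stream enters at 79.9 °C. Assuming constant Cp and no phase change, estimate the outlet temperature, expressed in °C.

Q = 7480 kJ/min = 448800 kJ/h
ΔT = Q/(ṁ·Cp) = 448800/(2230×4.18) = 48.147 K
T_out = 79.9 − 48.147 = 31.753 °C

T_out = 31.8 °C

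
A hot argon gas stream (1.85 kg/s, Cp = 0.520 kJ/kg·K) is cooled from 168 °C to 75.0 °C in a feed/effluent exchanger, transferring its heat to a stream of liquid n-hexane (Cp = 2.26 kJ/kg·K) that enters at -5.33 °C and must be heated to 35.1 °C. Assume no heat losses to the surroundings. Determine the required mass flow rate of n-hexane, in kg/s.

ṁ_c = 0.979 kg/s

Heat released by hot stream: Q = 1.85 × 0.520 × (168 − 75.0) = 89.466 kJ/s
Energy balance on cold side (adiabatic exchanger): Q = ṁ_c·Cp_c·(T_c,out − T_c,in)
ṁ_c = 89.466 / [2.26 × (35.1 − -5.33)] = 0.97914 kg/s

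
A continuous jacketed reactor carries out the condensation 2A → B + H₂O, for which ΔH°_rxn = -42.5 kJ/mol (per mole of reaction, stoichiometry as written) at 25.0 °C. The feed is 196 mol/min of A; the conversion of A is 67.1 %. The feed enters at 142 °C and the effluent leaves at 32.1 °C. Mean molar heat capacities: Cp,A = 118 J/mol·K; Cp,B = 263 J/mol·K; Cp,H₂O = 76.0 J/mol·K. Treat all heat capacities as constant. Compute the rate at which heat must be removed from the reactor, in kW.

Extent of reaction ξ = 0.671 × 196 / 2 = 65.758 mol/min
Reaction term: ξ·ΔH°_rxn = 65.758 × -42.5 = -2794.7 kJ/min
Sensible, feed 142→25 °C: -2706 kJ/min
Outlet flows (mol/min): A 64.484, B 65.758, H₂O 65.758
Sensible, products 25→32.1 °C: 212.3 kJ/min
Q = ΔH = -5288.4 kJ/min = -88.14 kW
Heat removed = 88.14 kW

Q_out = 88.1 kW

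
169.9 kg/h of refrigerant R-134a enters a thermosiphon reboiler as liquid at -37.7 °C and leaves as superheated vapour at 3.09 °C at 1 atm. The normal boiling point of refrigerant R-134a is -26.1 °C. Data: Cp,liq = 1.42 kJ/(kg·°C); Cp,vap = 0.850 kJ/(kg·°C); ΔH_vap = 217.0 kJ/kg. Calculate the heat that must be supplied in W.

Q = 12200 W

liquid -37.7→-26.1 °C: 16.472 kJ/kg
vaporisation at -26.1 °C: 217 kJ/kg
vapour -26.1→3.09 °C: 24.811 kJ/kg
Δh = 16.472 + 217 + 24.811 = 258.28 kJ/kg
Q = ṁ·Δh = 169.9 kg/h × 258.28 kJ/kg = 43882 kJ/h
|Q| = 12.19 kW = 12190 W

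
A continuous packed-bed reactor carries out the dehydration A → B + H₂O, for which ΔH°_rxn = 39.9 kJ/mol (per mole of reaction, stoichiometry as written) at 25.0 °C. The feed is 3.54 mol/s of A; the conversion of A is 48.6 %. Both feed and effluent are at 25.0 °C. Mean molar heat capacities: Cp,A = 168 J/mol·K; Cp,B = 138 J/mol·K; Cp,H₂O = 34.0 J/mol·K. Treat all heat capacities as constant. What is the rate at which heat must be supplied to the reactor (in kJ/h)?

Q_in = 247000 kJ/h

Extent of reaction ξ = 0.486 × 3.54 = 1.7204 mol/s
Reaction term: ξ·ΔH°_rxn = 1.7204 × 39.9 = 68.646 kJ/s
Q = ΔH = 68.646 kJ/s = 68.646 kW
Heat supplied = 247120 kJ/h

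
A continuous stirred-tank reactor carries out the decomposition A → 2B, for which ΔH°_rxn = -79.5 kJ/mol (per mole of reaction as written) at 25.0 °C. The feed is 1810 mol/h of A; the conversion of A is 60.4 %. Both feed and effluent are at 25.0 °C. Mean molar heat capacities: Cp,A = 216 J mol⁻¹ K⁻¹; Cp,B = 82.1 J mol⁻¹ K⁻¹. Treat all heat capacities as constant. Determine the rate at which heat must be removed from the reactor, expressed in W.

Q_out = 24100 W

Extent of reaction ξ = 0.604 × 1810 = 1093.2 mol/h
Reaction term: ξ·ΔH°_rxn = 1093.2 × -79.5 = -86913 kJ/h
Q = ΔH = -86913 kJ/h = -24.142 kW
Heat removed = 24142 W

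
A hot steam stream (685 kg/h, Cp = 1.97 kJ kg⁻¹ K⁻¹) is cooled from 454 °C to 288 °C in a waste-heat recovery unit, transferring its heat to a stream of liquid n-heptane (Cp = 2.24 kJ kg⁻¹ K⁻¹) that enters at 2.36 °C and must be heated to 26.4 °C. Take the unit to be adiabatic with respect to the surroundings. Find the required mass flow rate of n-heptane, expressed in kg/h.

Heat released by hot stream: Q = 685 × 1.97 × (454 − 288) = 224010 kJ/h
Energy balance on cold side (adiabatic exchanger): Q = ṁ_c·Cp_c·(T_c,out − T_c,in)
ṁ_c = 224010 / [2.24 × (26.4 − 2.36)] = 4159.9 kg/h

ṁ_c = 4160 kg/h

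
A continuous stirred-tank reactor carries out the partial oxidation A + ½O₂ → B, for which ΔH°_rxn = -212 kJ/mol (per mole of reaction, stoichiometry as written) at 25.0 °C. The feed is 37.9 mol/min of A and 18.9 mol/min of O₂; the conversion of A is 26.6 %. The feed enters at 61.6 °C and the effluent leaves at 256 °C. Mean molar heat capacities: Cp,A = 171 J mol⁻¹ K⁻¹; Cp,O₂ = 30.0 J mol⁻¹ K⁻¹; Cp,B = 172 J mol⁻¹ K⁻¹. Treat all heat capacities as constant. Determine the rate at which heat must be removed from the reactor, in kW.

Extent of reaction ξ = 0.266 × 37.9 = 10.081 mol/min
Reaction term: ξ·ΔH°_rxn = 10.081 × -212 = -2137.3 kJ/min
Sensible, feed 61.6→25 °C: -257.95 kJ/min
Outlet flows (mol/min): A 27.819, O₂ 13.859, B 10.081
Sensible, products 25→256 °C: 1595.5 kJ/min
Q = ΔH = -799.75 kJ/min = -13.329 kW
Heat removed = 13.329 kW

Q_out = 13.3 kW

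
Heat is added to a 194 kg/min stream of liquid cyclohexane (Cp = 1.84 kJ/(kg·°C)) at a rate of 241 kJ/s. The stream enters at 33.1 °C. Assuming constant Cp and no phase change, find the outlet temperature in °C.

T_out = 73.6 °C

Q = 241 kJ/s = 14460 kJ/min
ΔT = Q/(ṁ·Cp) = 14460/(194×1.84) = 40.509 K
T_out = 33.1 + 40.509 = 73.609 °C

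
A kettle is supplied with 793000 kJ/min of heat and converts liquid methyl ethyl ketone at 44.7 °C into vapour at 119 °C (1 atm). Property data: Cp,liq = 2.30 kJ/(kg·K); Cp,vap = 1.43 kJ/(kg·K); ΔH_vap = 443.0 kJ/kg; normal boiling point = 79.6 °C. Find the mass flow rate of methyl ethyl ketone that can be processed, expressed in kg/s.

ṁ = 22.8 kg/s

Δh = 2.30×(79.6−44.7) + 443.0 + 1.43×(119−79.6) = 579.61 kJ/kg
Q = 793000 kJ/min = 13217 kJ/s = 13217 kJ/s
ṁ = Q/Δh = 13217 / 579.61 = 22.803 kg/s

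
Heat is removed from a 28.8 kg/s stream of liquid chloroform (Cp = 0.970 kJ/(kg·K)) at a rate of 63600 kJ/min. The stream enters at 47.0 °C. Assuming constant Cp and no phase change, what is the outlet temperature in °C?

Q = 63600 kJ/min = 1060 kJ/s
ΔT = Q/(ṁ·Cp) = 1060/(28.8×0.970) = 37.944 K
T_out = 47.0 − 37.944 = 9.0561 °C

T_out = 9.06 °C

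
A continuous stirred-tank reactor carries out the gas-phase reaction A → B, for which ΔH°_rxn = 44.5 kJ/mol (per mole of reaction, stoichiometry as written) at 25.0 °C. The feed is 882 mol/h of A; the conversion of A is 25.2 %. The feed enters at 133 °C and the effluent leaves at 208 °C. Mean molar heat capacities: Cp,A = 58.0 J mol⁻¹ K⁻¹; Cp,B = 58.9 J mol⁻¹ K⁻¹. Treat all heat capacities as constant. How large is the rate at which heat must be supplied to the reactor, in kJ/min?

Extent of reaction ξ = 0.252 × 882 = 222.26 mol/h
Reaction term: ξ·ΔH°_rxn = 222.26 × 44.5 = 9890.7 kJ/h
Sensible, feed 133→25 °C: -5524.8 kJ/h
Outlet flows (mol/h): A 659.74, B 222.26
Sensible, products 25→208 °C: 9398.2 kJ/h
Q = ΔH = 13764 kJ/h = 3.8233 kW
Heat supplied = 229.4 kJ/min

Q_in = 229 kJ/min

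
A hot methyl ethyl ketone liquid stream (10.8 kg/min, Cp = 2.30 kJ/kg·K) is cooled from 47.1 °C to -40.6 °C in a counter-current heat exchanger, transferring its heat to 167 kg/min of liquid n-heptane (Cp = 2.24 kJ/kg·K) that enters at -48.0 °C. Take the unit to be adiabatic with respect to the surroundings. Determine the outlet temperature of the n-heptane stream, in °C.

T_c,out = -42.2 °C

Heat released by hot stream: Q = 10.8 × 2.30 × (47.1 − -40.6) = 2178.5 kJ/min
Energy balance on cold side (adiabatic exchanger): Q = ṁ_c·Cp_c·(T_c,out − T_c,in)
T_c,out = -48.0 + 2178.5/(167 × 2.24) = -42.176 °C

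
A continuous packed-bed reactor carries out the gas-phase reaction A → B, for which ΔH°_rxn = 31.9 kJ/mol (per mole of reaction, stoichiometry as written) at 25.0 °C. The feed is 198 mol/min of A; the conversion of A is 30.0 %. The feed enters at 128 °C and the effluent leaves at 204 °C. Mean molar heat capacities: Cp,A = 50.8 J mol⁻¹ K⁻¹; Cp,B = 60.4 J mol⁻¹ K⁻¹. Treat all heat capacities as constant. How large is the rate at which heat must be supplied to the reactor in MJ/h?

Extent of reaction ξ = 0.300 × 198 = 59.4 mol/min
Reaction term: ξ·ΔH°_rxn = 59.4 × 31.9 = 1894.9 kJ/min
Sensible, feed 128→25 °C: -1036 kJ/min
Outlet flows (mol/min): A 138.6, B 59.4
Sensible, products 25→204 °C: 1902.5 kJ/min
Q = ΔH = 2761.4 kJ/min = 46.023 kW
Heat supplied = 165.68 MJ/h

Q_in = 166 MJ/h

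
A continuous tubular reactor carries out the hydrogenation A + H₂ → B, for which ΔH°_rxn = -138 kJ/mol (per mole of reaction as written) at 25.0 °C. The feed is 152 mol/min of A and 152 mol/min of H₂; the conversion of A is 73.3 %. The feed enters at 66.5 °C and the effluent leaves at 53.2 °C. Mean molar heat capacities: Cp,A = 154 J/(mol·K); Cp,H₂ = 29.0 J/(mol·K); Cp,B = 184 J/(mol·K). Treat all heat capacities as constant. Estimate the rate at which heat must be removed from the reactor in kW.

Q_out = 262 kW

Extent of reaction ξ = 0.733 × 152 = 111.42 mol/min
Reaction term: ξ·ΔH°_rxn = 111.42 × -138 = -15375 kJ/min
Sensible, feed 66.5→25 °C: -1154.4 kJ/min
Outlet flows (mol/min): A 40.584, H₂ 40.584, B 111.42
Sensible, products 25→53.2 °C: 787.55 kJ/min
Q = ΔH = -15742 kJ/min = -262.37 kW
Heat removed = 262.37 kW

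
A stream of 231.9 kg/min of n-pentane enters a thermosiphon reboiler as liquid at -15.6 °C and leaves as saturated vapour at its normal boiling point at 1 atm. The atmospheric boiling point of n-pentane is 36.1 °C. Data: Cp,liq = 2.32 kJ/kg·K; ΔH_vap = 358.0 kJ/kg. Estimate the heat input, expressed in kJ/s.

liquid -15.6→36.1 °C: 119.94 kJ/kg
vaporisation at 36.1 °C: 358 kJ/kg
Δh = 119.94 + 358 = 477.94 kJ/kg
Q = ṁ·Δh = 231.9 kg/min × 477.94 kJ/kg = 110840 kJ/min
|Q| = 1847.3 kW

Q = 1850 kJ/s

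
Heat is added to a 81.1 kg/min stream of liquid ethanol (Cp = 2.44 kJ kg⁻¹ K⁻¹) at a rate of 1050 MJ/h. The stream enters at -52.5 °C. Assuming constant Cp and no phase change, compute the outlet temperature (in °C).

T_out = 35.9 °C

Q = 1050 MJ/h = 17500 kJ/min
ΔT = Q/(ṁ·Cp) = 17500/(81.1×2.44) = 88.436 K
T_out = -52.5 + 88.436 = 35.936 °C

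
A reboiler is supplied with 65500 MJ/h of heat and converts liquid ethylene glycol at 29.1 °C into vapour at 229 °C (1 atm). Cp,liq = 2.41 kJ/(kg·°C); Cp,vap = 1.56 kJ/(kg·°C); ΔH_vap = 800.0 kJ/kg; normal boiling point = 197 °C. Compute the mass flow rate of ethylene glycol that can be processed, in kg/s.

Δh = 2.41×(197−29.1) + 800.0 + 1.56×(229−197) = 1254.6 kJ/kg
Q = 65500 MJ/h = 18194 kJ/s = 18194 kJ/s
ṁ = Q/Δh = 18194 / 1254.6 = 14.503 kg/s

ṁ = 14.5 kg/s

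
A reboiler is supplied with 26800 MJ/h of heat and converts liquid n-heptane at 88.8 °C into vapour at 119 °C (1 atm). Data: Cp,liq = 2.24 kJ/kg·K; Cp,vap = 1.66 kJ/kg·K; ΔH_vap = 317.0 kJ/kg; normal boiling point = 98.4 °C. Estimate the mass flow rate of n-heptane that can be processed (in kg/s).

Δh = 2.24×(98.4−88.8) + 317.0 + 1.66×(119−98.4) = 372.7 kJ/kg
Q = 26800 MJ/h = 7444.4 kJ/s = 7444.4 kJ/s
ṁ = Q/Δh = 7444.4 / 372.7 = 19.974 kg/s

ṁ = 20.0 kg/s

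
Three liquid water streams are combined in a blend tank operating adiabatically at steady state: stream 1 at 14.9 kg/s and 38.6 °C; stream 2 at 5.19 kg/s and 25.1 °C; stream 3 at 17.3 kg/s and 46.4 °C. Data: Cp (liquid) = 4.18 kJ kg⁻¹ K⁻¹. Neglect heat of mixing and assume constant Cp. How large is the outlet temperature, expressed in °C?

T_out = 40.3 °C

Adiabatic, steady state ⇒ Σ ṁᵢCp,ᵢ(T_out − Tᵢ) = 0
Σ ṁᵢCp,ᵢTᵢ = 14.9×4.18×38.6 + 5.19×4.18×25.1 + 17.3×4.18×46.4 = 6304
Σ ṁᵢCp,ᵢ = 14.9×4.18 + 5.19×4.18 + 17.3×4.18 = 156.29
T_out = 6304 / 156.29 = 40.335 °C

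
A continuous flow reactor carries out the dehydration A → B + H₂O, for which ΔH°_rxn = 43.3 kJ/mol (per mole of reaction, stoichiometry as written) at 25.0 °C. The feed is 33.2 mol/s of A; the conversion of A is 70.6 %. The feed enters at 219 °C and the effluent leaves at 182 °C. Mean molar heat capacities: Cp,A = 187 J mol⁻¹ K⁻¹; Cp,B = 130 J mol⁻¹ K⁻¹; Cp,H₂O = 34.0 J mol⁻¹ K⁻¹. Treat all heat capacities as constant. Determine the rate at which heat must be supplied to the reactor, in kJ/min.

Q_in = 42000 kJ/min

Extent of reaction ξ = 0.706 × 33.2 = 23.439 mol/s
Reaction term: ξ·ΔH°_rxn = 23.439 × 43.3 = 1014.9 kJ/s
Sensible, feed 219→25 °C: -1204.4 kJ/s
Outlet flows (mol/s): A 9.7608, B 23.439, H₂O 23.439
Sensible, products 25→182 °C: 890.08 kJ/s
Q = ΔH = 700.57 kJ/s = 700.57 kW
Heat supplied = 42034 kJ/min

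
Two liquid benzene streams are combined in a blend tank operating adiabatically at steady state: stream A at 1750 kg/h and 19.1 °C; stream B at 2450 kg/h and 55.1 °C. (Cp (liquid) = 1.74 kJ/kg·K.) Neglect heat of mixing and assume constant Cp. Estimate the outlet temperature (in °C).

Energy balance with Q = 0: Σ ṁᵢCp,ᵢ(T_out − Tᵢ) = 0
Σ ṁᵢCp,ᵢTᵢ = 1750×1.74×19.1 + 2450×1.74×55.1 = 293050
Σ ṁᵢCp,ᵢ = 1750×1.74 + 2450×1.74 = 7308
T_out = 293050 / 7308 = 40.1 °C

T_out = 40.1 °C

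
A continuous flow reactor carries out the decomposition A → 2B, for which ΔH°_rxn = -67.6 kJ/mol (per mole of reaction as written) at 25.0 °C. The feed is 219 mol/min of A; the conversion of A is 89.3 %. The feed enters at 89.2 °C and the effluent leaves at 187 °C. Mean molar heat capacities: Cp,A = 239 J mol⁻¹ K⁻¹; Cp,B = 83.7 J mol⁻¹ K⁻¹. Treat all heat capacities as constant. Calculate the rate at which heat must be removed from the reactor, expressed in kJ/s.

Extent of reaction ξ = 0.893 × 219 = 195.57 mol/min
Reaction term: ξ·ΔH°_rxn = 195.57 × -67.6 = -13220 kJ/min
Sensible, feed 89.2→25 °C: -3360.3 kJ/min
Outlet flows (mol/min): A 23.433, B 391.13
Sensible, products 25→187 °C: 6210.8 kJ/min
Q = ΔH = -10370 kJ/min = -172.83 kW
Heat removed = 172.83 kJ/s

Q_out = 173 kJ/s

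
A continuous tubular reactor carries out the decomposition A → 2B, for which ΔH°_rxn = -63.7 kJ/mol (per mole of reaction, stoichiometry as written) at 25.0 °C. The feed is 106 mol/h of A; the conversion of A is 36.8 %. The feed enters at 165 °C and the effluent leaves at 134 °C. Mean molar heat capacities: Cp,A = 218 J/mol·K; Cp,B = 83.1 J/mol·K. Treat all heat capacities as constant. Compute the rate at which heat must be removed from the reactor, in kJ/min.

Q_out = 57.0 kJ/min

Extent of reaction ξ = 0.368 × 106 = 39.008 mol/h
Reaction term: ξ·ΔH°_rxn = 39.008 × -63.7 = -2484.8 kJ/h
Sensible, feed 165→25 °C: -3235.1 kJ/h
Outlet flows (mol/h): A 66.992, B 78.016
Sensible, products 25→134 °C: 2298.5 kJ/h
Q = ΔH = -3421.4 kJ/h = -0.95039 kW
Heat removed = 57.023 kJ/min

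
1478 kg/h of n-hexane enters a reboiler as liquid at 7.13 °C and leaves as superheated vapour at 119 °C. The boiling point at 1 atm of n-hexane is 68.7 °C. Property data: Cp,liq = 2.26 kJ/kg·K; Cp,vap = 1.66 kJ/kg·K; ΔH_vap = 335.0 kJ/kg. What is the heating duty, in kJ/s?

Q = 229 kJ/s

liquid 7.13→68.7 °C: 139.15 kJ/kg
vaporisation at 68.7 °C: 335 kJ/kg
vapour 68.7→119 °C: 83.498 kJ/kg
Δh = 139.15 + 335 + 83.498 = 557.65 kJ/kg
Q = ṁ·Δh = 1478 kg/h × 557.65 kJ/kg = 824200 kJ/h
|Q| = 228.94 kW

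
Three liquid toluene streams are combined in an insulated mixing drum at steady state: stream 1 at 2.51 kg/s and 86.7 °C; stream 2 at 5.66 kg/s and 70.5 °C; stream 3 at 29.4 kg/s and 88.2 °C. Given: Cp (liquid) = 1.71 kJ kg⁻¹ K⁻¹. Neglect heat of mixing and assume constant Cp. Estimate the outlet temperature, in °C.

Energy balance with Q = 0: Σ ṁᵢCp,ᵢ(T_out − Tᵢ) = 0
T_out = Σ ṁᵢCp,ᵢTᵢ / Σ ṁᵢCp,ᵢ
      = 5488.6 / 64.245 = 85.433 °C

T_out = 85.4 °C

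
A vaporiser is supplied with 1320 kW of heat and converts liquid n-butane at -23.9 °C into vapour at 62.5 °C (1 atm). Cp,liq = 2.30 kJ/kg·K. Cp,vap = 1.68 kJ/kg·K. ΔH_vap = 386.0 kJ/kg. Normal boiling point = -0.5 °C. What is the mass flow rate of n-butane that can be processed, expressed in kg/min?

ṁ = 145 kg/min

Δh = 2.30×(-0.5−-23.9) + 386.0 + 1.68×(62.5−-0.5) = 545.66 kJ/kg
Q = 1320 kW = 1320 kJ/s = 79200 kJ/min
ṁ = Q/Δh = 79200 / 545.66 = 145.15 kg/min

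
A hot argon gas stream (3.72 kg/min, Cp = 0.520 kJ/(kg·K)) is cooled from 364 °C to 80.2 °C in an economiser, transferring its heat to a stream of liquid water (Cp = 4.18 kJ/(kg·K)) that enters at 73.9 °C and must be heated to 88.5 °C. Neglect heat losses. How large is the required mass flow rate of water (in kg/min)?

Heat released by hot stream: Q = 3.72 × 0.520 × (364 − 80.2) = 548.98 kJ/min
Energy balance on cold side (adiabatic exchanger): Q = ṁ_c·Cp_c·(T_c,out − T_c,in)
ṁ_c = 548.98 / [4.18 × (88.5 − 73.9)] = 8.9956 kg/min

ṁ_c = 9.00 kg/min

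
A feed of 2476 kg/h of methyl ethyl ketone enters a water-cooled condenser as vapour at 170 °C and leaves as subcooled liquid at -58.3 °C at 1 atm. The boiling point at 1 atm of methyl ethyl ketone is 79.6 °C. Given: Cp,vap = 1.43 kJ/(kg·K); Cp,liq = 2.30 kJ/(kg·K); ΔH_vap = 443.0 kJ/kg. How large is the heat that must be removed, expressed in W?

vapour 170→79.6 °C: -129.27 kJ/kg
condensation at 79.6 °C: -443 kJ/kg
liquid 79.6→-58.3 °C: -317.17 kJ/kg
Δh = -129.27 + -443 + -317.17 = -889.44 kJ/kg
Q = ṁ·Δh = 2476 kg/h × -889.44 kJ/kg = -2.2023e+06 kJ/h
|Q| = 611.74 kW = 611740 W

Q_c = 612000 W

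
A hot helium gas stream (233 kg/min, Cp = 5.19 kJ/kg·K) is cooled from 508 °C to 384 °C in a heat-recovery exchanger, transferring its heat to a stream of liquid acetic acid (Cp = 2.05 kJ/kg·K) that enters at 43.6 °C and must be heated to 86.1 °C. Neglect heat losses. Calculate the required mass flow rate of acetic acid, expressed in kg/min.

Heat released by hot stream: Q = 233 × 5.19 × (508 − 384) = 149950 kJ/min
Energy balance on cold side (adiabatic exchanger): Q = ṁ_c·Cp_c·(T_c,out − T_c,in)
ṁ_c = 149950 / [2.05 × (86.1 − 43.6)] = 1721.1 kg/min

ṁ_c = 1720 kg/min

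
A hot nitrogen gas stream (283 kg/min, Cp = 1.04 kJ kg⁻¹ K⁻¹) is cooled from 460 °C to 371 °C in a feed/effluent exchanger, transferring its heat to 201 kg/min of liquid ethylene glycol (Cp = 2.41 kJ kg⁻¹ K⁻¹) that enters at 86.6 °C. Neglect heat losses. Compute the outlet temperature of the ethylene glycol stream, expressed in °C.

T_c,out = 141 °C

Heat released by hot stream: Q = 283 × 1.04 × (460 − 371) = 26194 kJ/min
Energy balance on cold side (adiabatic exchanger): Q = ṁ_c·Cp_c·(T_c,out − T_c,in)
T_c,out = 86.6 + 26194/(201 × 2.41) = 140.68 °C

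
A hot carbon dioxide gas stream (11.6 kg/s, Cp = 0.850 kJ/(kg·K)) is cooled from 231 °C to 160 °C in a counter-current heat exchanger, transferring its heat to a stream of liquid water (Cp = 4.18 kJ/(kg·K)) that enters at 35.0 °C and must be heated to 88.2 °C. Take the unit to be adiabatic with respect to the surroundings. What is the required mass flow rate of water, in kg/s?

ṁ_c = 3.15 kg/s

Heat released by hot stream: Q = 11.6 × 0.850 × (231 − 160) = 700.06 kJ/s
Energy balance on cold side (adiabatic exchanger): Q = ṁ_c·Cp_c·(T_c,out − T_c,in)
ṁ_c = 700.06 / [4.18 × (88.2 − 35.0)] = 3.1481 kg/s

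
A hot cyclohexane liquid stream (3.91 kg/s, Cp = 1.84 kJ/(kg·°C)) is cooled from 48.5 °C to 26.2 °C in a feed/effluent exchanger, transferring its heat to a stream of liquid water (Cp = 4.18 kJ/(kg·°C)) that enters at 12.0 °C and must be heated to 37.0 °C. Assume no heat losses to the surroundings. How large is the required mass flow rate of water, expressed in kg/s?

ṁ_c = 1.54 kg/s

Heat released by hot stream: Q = 3.91 × 1.84 × (48.5 − 26.2) = 160.44 kJ/s
Energy balance on cold side (adiabatic exchanger): Q = ṁ_c·Cp_c·(T_c,out − T_c,in)
ṁ_c = 160.44 / [4.18 × (37.0 − 12.0)] = 1.5353 kg/s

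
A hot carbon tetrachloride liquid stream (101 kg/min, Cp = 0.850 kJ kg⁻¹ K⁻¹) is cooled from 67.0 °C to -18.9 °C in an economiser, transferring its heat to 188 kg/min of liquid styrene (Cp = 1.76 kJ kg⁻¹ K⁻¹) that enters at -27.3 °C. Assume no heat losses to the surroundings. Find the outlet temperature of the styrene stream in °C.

T_c,out = -5.01 °C

Heat released by hot stream: Q = 101 × 0.850 × (67.0 − -18.9) = 7374.5 kJ/min
Energy balance on cold side (adiabatic exchanger): Q = ṁ_c·Cp_c·(T_c,out − T_c,in)
T_c,out = -27.3 + 7374.5/(188 × 1.76) = -5.0124 °C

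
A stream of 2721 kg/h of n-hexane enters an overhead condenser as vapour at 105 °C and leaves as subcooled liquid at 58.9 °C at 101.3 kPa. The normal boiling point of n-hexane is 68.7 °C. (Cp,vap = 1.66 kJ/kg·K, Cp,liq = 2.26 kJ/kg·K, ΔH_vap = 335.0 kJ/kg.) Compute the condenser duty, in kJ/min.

vapour 105→68.7 °C: -60.258 kJ/kg
condensation at 68.7 °C: -335 kJ/kg
liquid 68.7→58.9 °C: -22.148 kJ/kg
Δh = -60.258 + -335 + -22.148 = -417.41 kJ/kg
Q = ṁ·Δh = 2721 kg/h × -417.41 kJ/kg = -1.1358e+06 kJ/h
|Q| = 315.49 kW = 18929 kJ/min

Q_c = 18900 kJ/min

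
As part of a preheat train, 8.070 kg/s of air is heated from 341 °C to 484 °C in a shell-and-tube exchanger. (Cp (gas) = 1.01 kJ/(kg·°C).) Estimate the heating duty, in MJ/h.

Q = ṁ·Cp·ΔT = 8.070 × 1.01 × (484 − 341) = 1165.6 kJ/s
Heating duty = 4196 MJ/h

Q = 4200 MJ/h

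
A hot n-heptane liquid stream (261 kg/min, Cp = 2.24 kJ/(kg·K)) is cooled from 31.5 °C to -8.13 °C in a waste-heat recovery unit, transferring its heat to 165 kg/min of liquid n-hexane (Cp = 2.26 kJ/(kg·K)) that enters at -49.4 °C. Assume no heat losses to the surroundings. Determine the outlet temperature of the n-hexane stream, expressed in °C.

Heat released by hot stream: Q = 261 × 2.24 × (31.5 − -8.13) = 23169 kJ/min
Energy balance on cold side (adiabatic exchanger): Q = ṁ_c·Cp_c·(T_c,out − T_c,in)
T_c,out = -49.4 + 23169/(165 × 2.26) = 12.733 °C

T_c,out = 12.7 °C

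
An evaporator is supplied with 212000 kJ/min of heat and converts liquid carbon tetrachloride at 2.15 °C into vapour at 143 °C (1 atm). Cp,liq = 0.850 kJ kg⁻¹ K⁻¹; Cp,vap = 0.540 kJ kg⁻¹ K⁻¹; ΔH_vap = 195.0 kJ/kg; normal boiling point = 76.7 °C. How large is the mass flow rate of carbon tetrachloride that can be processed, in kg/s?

ṁ = 12.0 kg/s

Δh = 0.850×(76.7−2.15) + 195.0 + 0.540×(143−76.7) = 294.17 kJ/kg
Q = 212000 kJ/min = 3533.3 kJ/s = 3533.3 kJ/s
ṁ = Q/Δh = 3533.3 / 294.17 = 12.011 kg/s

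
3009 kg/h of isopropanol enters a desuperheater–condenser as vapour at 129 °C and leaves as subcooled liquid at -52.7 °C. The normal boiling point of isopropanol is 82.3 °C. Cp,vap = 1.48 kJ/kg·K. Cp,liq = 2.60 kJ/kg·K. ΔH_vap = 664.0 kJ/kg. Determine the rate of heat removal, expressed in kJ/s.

Q_c = 906 kJ/s

vapour 129→82.3 °C: -69.116 kJ/kg
condensation at 82.3 °C: -664 kJ/kg
liquid 82.3→-52.7 °C: -351 kJ/kg
Δh = -69.116 + -664 + -351 = -1084.1 kJ/kg
Q = ṁ·Δh = 3009 kg/h × -1084.1 kJ/kg = -3.2621e+06 kJ/h
|Q| = 906.14 kW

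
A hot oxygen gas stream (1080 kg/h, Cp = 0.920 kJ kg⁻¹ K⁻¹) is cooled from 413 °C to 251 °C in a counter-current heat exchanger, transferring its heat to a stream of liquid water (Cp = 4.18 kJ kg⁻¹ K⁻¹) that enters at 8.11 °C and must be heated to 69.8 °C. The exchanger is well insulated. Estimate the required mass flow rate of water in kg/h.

Heat released by hot stream: Q = 1080 × 0.920 × (413 − 251) = 160960 kJ/h
Energy balance on cold side (adiabatic exchanger): Q = ṁ_c·Cp_c·(T_c,out − T_c,in)
ṁ_c = 160960 / [4.18 × (69.8 − 8.11)] = 624.22 kg/h

ṁ_c = 624 kg/h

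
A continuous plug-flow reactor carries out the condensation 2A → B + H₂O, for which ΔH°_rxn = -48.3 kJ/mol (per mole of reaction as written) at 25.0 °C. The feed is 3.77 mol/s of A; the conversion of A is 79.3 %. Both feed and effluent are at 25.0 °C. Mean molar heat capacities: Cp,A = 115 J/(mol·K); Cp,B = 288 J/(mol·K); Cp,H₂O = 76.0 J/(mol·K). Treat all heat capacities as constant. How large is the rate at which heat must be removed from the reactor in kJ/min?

Q_out = 4330 kJ/min

Extent of reaction ξ = 0.793 × 3.77 / 2 = 1.4948 mol/s
Reaction term: ξ·ΔH°_rxn = 1.4948 × -48.3 = -72.199 kJ/s
Q = ΔH = -72.199 kJ/s = -72.199 kW
Heat removed = 4331.9 kJ/min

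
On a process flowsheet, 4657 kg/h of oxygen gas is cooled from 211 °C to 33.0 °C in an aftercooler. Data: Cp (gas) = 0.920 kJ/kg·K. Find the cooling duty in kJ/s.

Q = ṁ·Cp·ΔT = 4657 × 0.920 × (33.0 − 211) = -762630 kJ/h
Converting: 762630 / 3600 s = 211.84 kW

Q_c = 212 kJ/s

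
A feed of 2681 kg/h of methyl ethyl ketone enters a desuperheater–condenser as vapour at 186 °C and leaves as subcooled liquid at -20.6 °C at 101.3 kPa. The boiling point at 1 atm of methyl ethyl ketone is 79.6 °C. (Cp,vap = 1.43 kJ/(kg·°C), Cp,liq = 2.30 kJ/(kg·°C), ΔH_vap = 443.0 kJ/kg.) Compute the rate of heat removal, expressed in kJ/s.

Q_c = 615 kJ/s

vapour 186→79.6 °C: -152.15 kJ/kg
condensation at 79.6 °C: -443 kJ/kg
liquid 79.6→-20.6 °C: -230.46 kJ/kg
Δh = -152.15 + -443 + -230.46 = -825.61 kJ/kg
Q = ṁ·Δh = 2681 kg/h × -825.61 kJ/kg = -2.2135e+06 kJ/h
|Q| = 614.85 kW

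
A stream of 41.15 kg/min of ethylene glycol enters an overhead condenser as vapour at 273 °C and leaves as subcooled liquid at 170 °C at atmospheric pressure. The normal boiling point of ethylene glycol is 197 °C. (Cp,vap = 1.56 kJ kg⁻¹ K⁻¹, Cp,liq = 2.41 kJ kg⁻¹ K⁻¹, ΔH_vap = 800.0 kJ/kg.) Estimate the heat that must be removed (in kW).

Q_c = 675 kW

vapour 273→197 °C: -118.56 kJ/kg
condensation at 197 °C: -800 kJ/kg
liquid 197→170 °C: -65.07 kJ/kg
Δh = -118.56 + -800 + -65.07 = -983.63 kJ/kg
Q = ṁ·Δh = 41.15 kg/min × -983.63 kJ/kg = -40476 kJ/min
|Q| = 674.61 kW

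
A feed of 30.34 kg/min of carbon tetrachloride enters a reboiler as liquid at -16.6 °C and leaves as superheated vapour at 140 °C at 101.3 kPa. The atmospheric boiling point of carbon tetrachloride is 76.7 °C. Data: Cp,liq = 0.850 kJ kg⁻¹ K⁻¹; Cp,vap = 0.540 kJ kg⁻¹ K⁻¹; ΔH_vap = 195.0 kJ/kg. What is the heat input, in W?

Q = 156000 W

liquid -16.6→76.7 °C: 79.305 kJ/kg
vaporisation at 76.7 °C: 195 kJ/kg
vapour 76.7→140 °C: 34.182 kJ/kg
Δh = 79.305 + 195 + 34.182 = 308.49 kJ/kg
Q = ṁ·Δh = 30.34 kg/min × 308.49 kJ/kg = 9359.5 kJ/min
|Q| = 155.99 kW = 155990 W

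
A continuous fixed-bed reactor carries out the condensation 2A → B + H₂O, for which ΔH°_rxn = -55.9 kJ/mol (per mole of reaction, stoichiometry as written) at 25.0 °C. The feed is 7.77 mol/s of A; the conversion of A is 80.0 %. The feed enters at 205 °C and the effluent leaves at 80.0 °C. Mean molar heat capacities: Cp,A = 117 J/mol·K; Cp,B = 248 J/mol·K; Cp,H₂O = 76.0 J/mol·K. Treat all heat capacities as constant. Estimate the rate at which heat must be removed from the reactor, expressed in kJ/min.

Q_out = 16300 kJ/min

Extent of reaction ξ = 0.800 × 7.77 / 2 = 3.108 mol/s
Reaction term: ξ·ΔH°_rxn = 3.108 × -55.9 = -173.74 kJ/s
Sensible, feed 205→25 °C: -163.64 kJ/s
Outlet flows (mol/s): A 1.554, B 3.108, H₂O 3.108
Sensible, products 25→80.0 °C: 65.385 kJ/s
Q = ΔH = -271.99 kJ/s = -271.99 kW
Heat removed = 16319 kJ/min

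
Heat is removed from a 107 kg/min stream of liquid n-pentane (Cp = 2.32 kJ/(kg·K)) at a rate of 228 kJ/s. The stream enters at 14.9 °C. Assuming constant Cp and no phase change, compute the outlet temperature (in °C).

Q = 228 kJ/s = 13680 kJ/min
ΔT = Q/(ṁ·Cp) = 13680/(107×2.32) = 55.108 K
T_out = 14.9 − 55.108 = -40.208 °C

T_out = -40.2 °C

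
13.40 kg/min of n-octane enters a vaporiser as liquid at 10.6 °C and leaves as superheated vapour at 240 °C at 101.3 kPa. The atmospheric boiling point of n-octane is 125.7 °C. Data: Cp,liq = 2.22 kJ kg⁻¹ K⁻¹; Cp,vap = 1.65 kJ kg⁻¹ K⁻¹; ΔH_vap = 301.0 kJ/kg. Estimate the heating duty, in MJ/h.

Q = 599 MJ/h

liquid 10.6→125.7 °C: 255.52 kJ/kg
vaporisation at 125.7 °C: 301 kJ/kg
vapour 125.7→240 °C: 188.59 kJ/kg
Δh = 255.52 + 301 + 188.59 = 745.12 kJ/kg
Q = ṁ·Δh = 13.40 kg/min × 745.12 kJ/kg = 9984.6 kJ/min
|Q| = 166.41 kW = 599.07 MJ/h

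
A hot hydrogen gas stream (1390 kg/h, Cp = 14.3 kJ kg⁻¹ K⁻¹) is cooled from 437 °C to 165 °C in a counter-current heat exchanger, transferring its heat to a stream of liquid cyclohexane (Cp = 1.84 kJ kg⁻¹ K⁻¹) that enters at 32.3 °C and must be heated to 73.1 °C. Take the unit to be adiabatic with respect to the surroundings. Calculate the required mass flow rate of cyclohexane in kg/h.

Heat released by hot stream: Q = 1390 × 14.3 × (437 − 165) = 5.4065e+06 kJ/h
Energy balance on cold side (adiabatic exchanger): Q = ṁ_c·Cp_c·(T_c,out − T_c,in)
ṁ_c = 5.4065e+06 / [1.84 × (73.1 − 32.3)] = 72018 kg/h

ṁ_c = 72000 kg/h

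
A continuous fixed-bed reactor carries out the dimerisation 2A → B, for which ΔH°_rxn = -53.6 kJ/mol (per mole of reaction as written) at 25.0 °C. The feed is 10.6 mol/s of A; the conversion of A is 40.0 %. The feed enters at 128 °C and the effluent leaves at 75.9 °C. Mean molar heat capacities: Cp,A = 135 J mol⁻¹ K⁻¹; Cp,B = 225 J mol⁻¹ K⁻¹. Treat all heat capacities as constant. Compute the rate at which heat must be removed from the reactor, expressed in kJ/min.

Q_out = 11600 kJ/min

Extent of reaction ξ = 0.400 × 10.6 / 2 = 2.12 mol/s
Reaction term: ξ·ΔH°_rxn = 2.12 × -53.6 = -113.63 kJ/s
Sensible, feed 128→25 °C: -147.39 kJ/s
Outlet flows (mol/s): A 6.36, B 2.12
Sensible, products 25→75.9 °C: 67.982 kJ/s
Q = ΔH = -193.04 kJ/s = -193.04 kW
Heat removed = 11583 kJ/min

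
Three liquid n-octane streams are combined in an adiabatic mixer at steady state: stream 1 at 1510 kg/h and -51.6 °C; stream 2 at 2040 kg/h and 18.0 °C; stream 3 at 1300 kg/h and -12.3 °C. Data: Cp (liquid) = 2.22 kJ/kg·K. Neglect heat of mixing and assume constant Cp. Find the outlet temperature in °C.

T_out = -11.8 °C

Adiabatic, steady state ⇒ Σ ṁᵢCp,ᵢ(T_out − Tᵢ) = 0
T_out = Σ ṁᵢCp,ᵢTᵢ / Σ ṁᵢCp,ᵢ
      = -126950 / 10767 = -11.791 °C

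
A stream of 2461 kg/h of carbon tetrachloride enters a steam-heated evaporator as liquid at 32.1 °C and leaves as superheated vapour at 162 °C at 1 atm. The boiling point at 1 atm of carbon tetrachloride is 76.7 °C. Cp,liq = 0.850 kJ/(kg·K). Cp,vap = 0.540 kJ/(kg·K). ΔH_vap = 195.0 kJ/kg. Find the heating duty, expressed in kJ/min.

liquid 32.1→76.7 °C: 37.91 kJ/kg
vaporisation at 76.7 °C: 195 kJ/kg
vapour 76.7→162 °C: 46.062 kJ/kg
Δh = 37.91 + 195 + 46.062 = 278.97 kJ/kg
Q = ṁ·Δh = 2461 kg/h × 278.97 kJ/kg = 686550 kJ/h
|Q| = 190.71 kW = 11443 kJ/min

Q = 11400 kJ/min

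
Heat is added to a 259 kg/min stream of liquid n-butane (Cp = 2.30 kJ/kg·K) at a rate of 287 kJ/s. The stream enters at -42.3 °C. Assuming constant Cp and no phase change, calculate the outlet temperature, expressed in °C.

T_out = -13.4 °C

Q = 287 kJ/s = 17220 kJ/min
ΔT = Q/(ṁ·Cp) = 17220/(259×2.30) = 28.907 K
T_out = -42.3 + 28.907 = -13.393 °C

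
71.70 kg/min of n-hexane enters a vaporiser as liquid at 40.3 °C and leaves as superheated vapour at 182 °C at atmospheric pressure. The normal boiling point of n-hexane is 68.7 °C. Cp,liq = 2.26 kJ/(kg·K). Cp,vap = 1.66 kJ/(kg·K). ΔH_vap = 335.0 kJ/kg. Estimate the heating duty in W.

Q = 702000 W

liquid 40.3→68.7 °C: 64.184 kJ/kg
vaporisation at 68.7 °C: 335 kJ/kg
vapour 68.7→182 °C: 188.08 kJ/kg
Δh = 64.184 + 335 + 188.08 = 587.26 kJ/kg
Q = ṁ·Δh = 71.70 kg/min × 587.26 kJ/kg = 42107 kJ/min
|Q| = 701.78 kW = 701780 W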